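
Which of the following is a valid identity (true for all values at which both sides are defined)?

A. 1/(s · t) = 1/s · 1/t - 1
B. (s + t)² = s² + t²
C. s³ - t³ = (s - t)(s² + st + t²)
A: fails at (5, 5) — LHS = 1/25, RHS = -24/25.
B: fails at (2, 7) — LHS = 81, RHS = 53.
C: holds — e.g. at (5, 8), both sides equal -387.

Answer: C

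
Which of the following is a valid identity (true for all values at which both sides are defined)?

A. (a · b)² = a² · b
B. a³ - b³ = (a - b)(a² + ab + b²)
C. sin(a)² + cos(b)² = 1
B

A: fails at (6, 7) — LHS = 1764, RHS = 252.
B: holds — e.g. at (2, 5), both sides equal -117.
C: fails at (4, 5) — LHS = cos(5)² + sin(4)² ≈ 0.6532, RHS = 1.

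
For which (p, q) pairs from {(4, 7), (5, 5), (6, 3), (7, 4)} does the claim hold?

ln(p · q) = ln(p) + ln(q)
All pairs

Testing each pair:
(4, 7): LHS = ln(28) ≈ 3.332, RHS = ln(4) + ln(7) ≈ 3.332 → holds
(5, 5): LHS = ln(25) ≈ 3.219, RHS = 2·ln(5) ≈ 3.219 → holds
(6, 3): LHS = ln(18) ≈ 2.89, RHS = ln(3) + ln(6) ≈ 2.89 → holds
(7, 4): LHS = ln(28) ≈ 3.332, RHS = ln(4) + ln(7) ≈ 3.332 → holds

Every pair satisfies the claim.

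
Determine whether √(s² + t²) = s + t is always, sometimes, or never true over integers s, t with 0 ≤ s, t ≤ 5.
It holds at (s, t) = (0, 4) (both sides equal 4), but fails at (s, t) = (5, 5) (LHS = 5·√(2) ≈ 7.071, RHS = 10).

Answer: Sometimes true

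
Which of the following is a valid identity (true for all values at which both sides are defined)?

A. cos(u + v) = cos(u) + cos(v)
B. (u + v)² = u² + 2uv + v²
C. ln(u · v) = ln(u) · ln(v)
A: fails at (0, 1) — LHS = cos(1) ≈ 0.5403, RHS = cos(1) + 1 ≈ 1.54.
B: holds — e.g. at (1, 5), both sides equal 36.
C: fails at (3, 5) — LHS = ln(15) ≈ 2.708, RHS = ln(3)·ln(5) ≈ 1.768.

Answer: B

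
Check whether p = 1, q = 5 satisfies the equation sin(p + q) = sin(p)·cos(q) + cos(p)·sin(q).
Holds

Substituting p = 1, q = 5:

LHS = sin(1 + 5) = sin(6) ≈ -0.2794
RHS = sin(1)·cos(5) + cos(1)·sin(5) = sin(5)·cos(1) + sin(1)·cos(5) ≈ -0.2794

LHS = RHS, so the equation holds at this point.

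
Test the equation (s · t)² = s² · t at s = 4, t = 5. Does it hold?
Fails

Substituting s = 4, t = 5:

LHS = (4 · 5)² = 400
RHS = 4² · 5 = 80

LHS ≠ RHS, so the equation does not hold at this point.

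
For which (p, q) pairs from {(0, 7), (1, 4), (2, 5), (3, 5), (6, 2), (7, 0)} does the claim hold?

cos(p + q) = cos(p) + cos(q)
Testing each pair:
(0, 7): LHS = cos(7) ≈ 0.7539, RHS = cos(7) + 1 ≈ 1.754 → fails
(1, 4): LHS = cos(5) ≈ 0.2837, RHS = cos(4) + cos(1) ≈ -0.1133 → fails
(2, 5): LHS = cos(7) ≈ 0.7539, RHS = cos(2) + cos(5) ≈ -0.1325 → fails
(3, 5): LHS = cos(8) ≈ -0.1455, RHS = cos(3) + cos(5) ≈ -0.7063 → fails
(6, 2): LHS = cos(8) ≈ -0.1455, RHS = cos(2) + cos(6) ≈ 0.544 → fails
(7, 0): LHS = cos(7) ≈ 0.7539, RHS = cos(7) + 1 ≈ 1.754 → fails

No pair satisfies the claim.

Answer: None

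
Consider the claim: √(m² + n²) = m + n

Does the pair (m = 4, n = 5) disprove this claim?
Yes

Substituting m = 4, n = 5:
LHS = √(4² + 5²) = √(41) ≈ 6.403
RHS = 4 + 5 = 9

Since LHS ≠ RHS, this pair disproves the claim.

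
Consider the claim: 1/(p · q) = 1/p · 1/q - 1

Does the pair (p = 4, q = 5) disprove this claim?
Substituting p = 4, q = 5:
LHS = 1/(4 · 5) = 1/20
RHS = 1/4 · 1/5 - 1 = -19/20

Since LHS ≠ RHS, this pair disproves the claim.

Answer: Yes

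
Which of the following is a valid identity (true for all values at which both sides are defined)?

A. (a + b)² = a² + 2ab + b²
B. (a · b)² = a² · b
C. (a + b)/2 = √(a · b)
A

A: holds — e.g. at (6, 7), both sides equal 169.
B: fails at (1, 5) — LHS = 25, RHS = 5.
C: fails at (3, 7) — LHS = 5, RHS = √(21) ≈ 4.583.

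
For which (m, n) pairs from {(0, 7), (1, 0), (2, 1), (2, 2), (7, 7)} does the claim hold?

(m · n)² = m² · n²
Testing each pair:
(0, 7): LHS = 0, RHS = 0 → holds
(1, 0): LHS = 0, RHS = 0 → holds
(2, 1): LHS = 4, RHS = 4 → holds
(2, 2): LHS = 16, RHS = 16 → holds
(7, 7): LHS = 2401, RHS = 2401 → holds

Every pair satisfies the claim.

Answer: All pairs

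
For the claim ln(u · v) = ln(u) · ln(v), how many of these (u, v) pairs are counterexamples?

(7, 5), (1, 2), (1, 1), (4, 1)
3

Testing each pair:
(7, 5): LHS = ln(35) ≈ 3.555, RHS = ln(5)·ln(7) ≈ 3.132 → counterexample
(1, 2): LHS = ln(2) ≈ 0.6931, RHS = 0 → counterexample
(1, 1): LHS = 0, RHS = 0 → satisfies claim
(4, 1): LHS = ln(4) ≈ 1.386, RHS = 0 → counterexample

That makes 3 counterexamples.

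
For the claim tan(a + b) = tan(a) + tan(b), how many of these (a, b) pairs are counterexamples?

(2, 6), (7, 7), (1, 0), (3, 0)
2

Testing each pair:
(2, 6): LHS = tan(8) ≈ -6.8, RHS = tan(2) + tan(6) ≈ -2.476 → counterexample
(7, 7): LHS = tan(14) ≈ 7.245, RHS = 2·tan(7) ≈ 1.743 → counterexample
(1, 0): LHS = tan(1) ≈ 1.557, RHS = tan(1) ≈ 1.557 → satisfies claim
(3, 0): LHS = tan(3) ≈ -0.1425, RHS = tan(3) ≈ -0.1425 → satisfies claim

That makes 2 counterexamples.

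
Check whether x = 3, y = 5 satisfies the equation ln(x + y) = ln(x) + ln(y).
Substituting x = 3, y = 5:

LHS = ln(3 + 5) = ln(8) ≈ 2.079
RHS = ln(3) + ln(5) ≈ 2.708

LHS ≠ RHS, so the equation does not hold at this point.

Answer: Fails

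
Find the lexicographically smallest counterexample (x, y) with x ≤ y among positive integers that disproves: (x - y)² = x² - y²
Substituting (1, 2) into the claim:
LHS = (1 - 2)² = 1
RHS = 1² - 2² = -3

Since LHS ≠ RHS, this pair disproves the claim, and no lexicographically smaller pair (x ≤ y, positive integers) does.

For instance (7, 8) is also a counterexample (LHS = 1, RHS = -15), but it's lexicographically larger.

Answer: (x, y) = (1, 2)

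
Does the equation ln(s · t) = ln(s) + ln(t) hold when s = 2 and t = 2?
Substituting s = 2, t = 2:

LHS = ln(2 · 2) = ln(4) ≈ 1.386
RHS = ln(2) + ln(2) = 2·ln(2) ≈ 1.386

LHS = RHS, so the equation holds at this point.

Answer: Holds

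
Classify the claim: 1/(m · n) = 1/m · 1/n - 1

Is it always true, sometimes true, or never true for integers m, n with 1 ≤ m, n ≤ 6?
The claim fails for every pair in the range. For instance at (m, n) = (1, 1): LHS = 1, RHS = 0.

Answer: Never true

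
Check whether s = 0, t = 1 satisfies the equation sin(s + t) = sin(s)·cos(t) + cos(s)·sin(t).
Substituting s = 0, t = 1:

LHS = sin(0 + 1) = sin(1) ≈ 0.8415
RHS = sin(0)·cos(1) + cos(0)·sin(1) = sin(1) ≈ 0.8415

LHS = RHS, so the equation holds at this point.

Answer: Holds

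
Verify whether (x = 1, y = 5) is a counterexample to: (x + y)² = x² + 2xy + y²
Substituting x = 1, y = 5:
LHS = (1 + 5)² = 36
RHS = 1² + 2·1·5 + 5² = 36

The sides agree, so this pair does not disprove the claim.

Answer: No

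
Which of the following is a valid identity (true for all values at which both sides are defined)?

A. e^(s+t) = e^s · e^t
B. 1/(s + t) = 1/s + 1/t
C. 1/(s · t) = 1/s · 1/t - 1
A: holds — e.g. at (2, 3), both sides equal e^5 ≈ 148.4.
B: fails at (3, 7) — LHS = 1/10, RHS = 10/21.
C: fails at (1, 3) — LHS = 1/3, RHS = -2/3.

Answer: A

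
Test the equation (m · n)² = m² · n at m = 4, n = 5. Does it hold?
Substituting m = 4, n = 5:

LHS = (4 · 5)² = 400
RHS = 4² · 5 = 80

LHS ≠ RHS, so the equation does not hold at this point.

Answer: Fails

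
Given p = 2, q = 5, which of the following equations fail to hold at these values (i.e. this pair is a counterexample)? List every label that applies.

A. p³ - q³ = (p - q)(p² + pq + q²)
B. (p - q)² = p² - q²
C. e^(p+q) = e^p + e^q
B, C

Evaluating each claim at the given values:
A. LHS = -117, RHS = -117 → holds here (LHS = RHS)
B. LHS = 9, RHS = -21 → fails here (LHS ≠ RHS)
C. LHS = e^7 ≈ 1097, RHS = e^2 + e^5 ≈ 155.8 → fails here (LHS ≠ RHS)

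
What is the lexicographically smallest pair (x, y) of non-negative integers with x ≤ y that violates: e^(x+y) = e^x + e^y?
(x, y) = (0, 0)

Substituting (0, 0) into the claim:
LHS = e^(0+0) = 1
RHS = e^0 + e^0 = 2

Since LHS ≠ RHS, this pair disproves the claim, and no lexicographically smaller pair (x ≤ y, non-negative integers) does.

For instance (1, 7) is also a counterexample (LHS = e^8 ≈ 2981, RHS = e + e^7 ≈ 1099), but it's lexicographically larger.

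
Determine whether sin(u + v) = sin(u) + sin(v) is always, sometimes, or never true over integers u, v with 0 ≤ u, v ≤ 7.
Sometimes true

It holds at (u, v) = (0, 6) (both sides equal sin(6) ≈ -0.2794), but fails at (u, v) = (2, 2) (LHS = sin(4) ≈ -0.7568, RHS = 2·sin(2) ≈ 1.819).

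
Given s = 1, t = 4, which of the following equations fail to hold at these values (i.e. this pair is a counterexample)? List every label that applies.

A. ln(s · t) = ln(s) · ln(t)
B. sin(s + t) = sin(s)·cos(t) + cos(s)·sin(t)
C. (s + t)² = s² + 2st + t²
Evaluating each claim at the given values:
A. LHS = ln(4) ≈ 1.386, RHS = 0 → fails here (LHS ≠ RHS)
B. LHS = sin(5) ≈ -0.9589, RHS = sin(1)·cos(4) + sin(4)·cos(1) ≈ -0.9589 → holds here (LHS = RHS)
C. LHS = 25, RHS = 25 → holds here (LHS = RHS)

Answer: A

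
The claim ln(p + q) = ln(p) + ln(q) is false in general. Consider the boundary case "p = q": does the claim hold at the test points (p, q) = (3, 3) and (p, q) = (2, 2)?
At (3, 3): LHS = ln(6) ≈ 1.792 ≠ RHS = 2·ln(3) ≈ 2.197
At (2, 2): LHS = ln(4) ≈ 1.386, RHS = 2·ln(2) ≈ 1.386 → equal

Answer: Only at (2, 2)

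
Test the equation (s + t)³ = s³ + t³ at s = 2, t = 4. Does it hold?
Substituting s = 2, t = 4:

LHS = (2 + 4)³ = 216
RHS = 2³ + 4³ = 72

LHS ≠ RHS, so the equation does not hold at this point.

Answer: Fails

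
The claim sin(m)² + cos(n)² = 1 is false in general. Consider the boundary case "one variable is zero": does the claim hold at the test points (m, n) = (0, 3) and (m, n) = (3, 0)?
No, fails at both test points

At (0, 3): LHS = cos(3)² ≈ 0.9801 ≠ RHS = 1
At (3, 0): LHS = sin(3)² + 1 ≈ 1.02 ≠ RHS = 1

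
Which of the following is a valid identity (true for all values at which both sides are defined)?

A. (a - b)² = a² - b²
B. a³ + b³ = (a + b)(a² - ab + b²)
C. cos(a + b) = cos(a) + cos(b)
A: fails at (2, 3) — LHS = 1, RHS = -5.
B: holds — e.g. at (2, 7), both sides equal 351.
C: fails at (1, 2) — LHS = cos(3) ≈ -0.99, RHS = cos(2) + cos(1) ≈ 0.1242.

Answer: B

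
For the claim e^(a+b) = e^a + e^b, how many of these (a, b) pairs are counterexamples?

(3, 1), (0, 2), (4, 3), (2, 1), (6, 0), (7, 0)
Testing each pair:
(3, 1): LHS = e^4 ≈ 54.6, RHS = e + e^3 ≈ 22.8 → counterexample
(0, 2): LHS = e^2 ≈ 7.389, RHS = 1 + e^2 ≈ 8.389 → counterexample
(4, 3): LHS = e^7 ≈ 1097, RHS = e^3 + e^4 ≈ 74.68 → counterexample
(2, 1): LHS = e^3 ≈ 20.09, RHS = e + e^2 ≈ 10.11 → counterexample
(6, 0): LHS = e^6 ≈ 403.4, RHS = 1 + e^6 ≈ 404.4 → counterexample
(7, 0): LHS = e^7 ≈ 1097, RHS = 1 + e^7 ≈ 1098 → counterexample

That makes 6 counterexamples.

Answer: 6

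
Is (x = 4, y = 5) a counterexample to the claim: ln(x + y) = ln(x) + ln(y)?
Yes

Substituting x = 4, y = 5:
LHS = ln(4 + 5) = ln(9) ≈ 2.197
RHS = ln(4) + ln(5) ≈ 2.996

Since LHS ≠ RHS, this pair disproves the claim.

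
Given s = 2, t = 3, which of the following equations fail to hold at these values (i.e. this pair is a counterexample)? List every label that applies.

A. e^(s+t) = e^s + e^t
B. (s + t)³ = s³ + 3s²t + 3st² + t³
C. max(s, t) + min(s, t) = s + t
A

Evaluating each claim at the given values:
A. LHS = e^5 ≈ 148.4, RHS = e^2 + e^3 ≈ 27.47 → fails here (LHS ≠ RHS)
B. LHS = 125, RHS = 125 → holds here (LHS = RHS)
C. LHS = 5, RHS = 5 → holds here (LHS = RHS)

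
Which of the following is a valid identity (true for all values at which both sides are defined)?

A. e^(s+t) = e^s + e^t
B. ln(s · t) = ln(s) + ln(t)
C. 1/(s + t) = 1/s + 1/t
A: fails at (3, 3) — LHS = e^6 ≈ 403.4, RHS = 2·e^3 ≈ 40.17.
B: holds — e.g. at (2, 7), both sides equal ln(14) ≈ 2.639.
C: fails at (2, 5) — LHS = 1/7, RHS = 7/10.

Answer: B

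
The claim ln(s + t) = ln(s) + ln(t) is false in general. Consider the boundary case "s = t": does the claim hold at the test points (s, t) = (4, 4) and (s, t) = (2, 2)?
Only at (2, 2)

At (4, 4): LHS = ln(8) ≈ 2.079 ≠ RHS = 2·ln(4) ≈ 2.773
At (2, 2): LHS = ln(4) ≈ 1.386, RHS = 2·ln(2) ≈ 1.386 → equal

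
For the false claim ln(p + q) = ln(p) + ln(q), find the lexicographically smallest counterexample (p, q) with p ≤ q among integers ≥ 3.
(p, q) = (3, 3)

Substituting (3, 3) into the claim:
LHS = ln(3 + 3) = ln(6) ≈ 1.792
RHS = ln(3) + ln(3) = 2·ln(3) ≈ 2.197

Since LHS ≠ RHS, this pair disproves the claim, and no lexicographically smaller pair (p ≤ q, integers ≥ 3) does.

For instance (8, 9) is also a counterexample (LHS = ln(17) ≈ 2.833, RHS = ln(8) + ln(9) ≈ 4.277), but it's lexicographically larger.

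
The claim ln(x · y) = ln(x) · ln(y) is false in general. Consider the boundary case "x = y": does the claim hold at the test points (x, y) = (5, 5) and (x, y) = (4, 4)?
At (5, 5): LHS = ln(25) ≈ 3.219 ≠ RHS = ln(5)² ≈ 2.59
At (4, 4): LHS = ln(16) ≈ 2.773 ≠ RHS = ln(4)² ≈ 1.922

Answer: No, fails at both test points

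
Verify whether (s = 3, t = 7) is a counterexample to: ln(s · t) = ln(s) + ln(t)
Substituting s = 3, t = 7:
LHS = ln(3 · 7) = ln(21) ≈ 3.045
RHS = ln(3) + ln(7) ≈ 3.045

The sides agree, so this pair does not disprove the claim.

Answer: No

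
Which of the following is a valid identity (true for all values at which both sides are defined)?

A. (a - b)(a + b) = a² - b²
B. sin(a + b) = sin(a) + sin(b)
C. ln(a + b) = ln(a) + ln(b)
A

A: holds — e.g. at (3, 5), both sides equal -16.
B: fails at (4, 6) — LHS = sin(10) ≈ -0.544, RHS = sin(4) + sin(6) ≈ -1.036.
C: fails at (5, 8) — LHS = ln(13) ≈ 2.565, RHS = ln(5) + ln(8) ≈ 3.689.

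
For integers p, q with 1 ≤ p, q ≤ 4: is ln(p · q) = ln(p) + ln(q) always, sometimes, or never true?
The identity holds for every pair in the range. For instance at (p, q) = (3, 2): both sides equal ln(6) ≈ 1.792.

Answer: Always true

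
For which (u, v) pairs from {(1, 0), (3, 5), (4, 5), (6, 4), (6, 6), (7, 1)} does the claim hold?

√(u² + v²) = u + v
Testing each pair:
(1, 0): LHS = 1, RHS = 1 → holds
(3, 5): LHS = √(34) ≈ 5.831, RHS = 8 → fails
(4, 5): LHS = √(41) ≈ 6.403, RHS = 9 → fails
(6, 4): LHS = 2·√(13) ≈ 7.211, RHS = 10 → fails
(6, 6): LHS = 6·√(2) ≈ 8.485, RHS = 12 → fails
(7, 1): LHS = 5·√(2) ≈ 7.071, RHS = 8 → fails

1 of 6 pairs satisfies the claim.

Answer: (1, 0)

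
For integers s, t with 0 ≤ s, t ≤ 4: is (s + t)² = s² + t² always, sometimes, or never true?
Sometimes true

It holds at (s, t) = (2, 0) (both sides equal 4), but fails at (s, t) = (2, 1) (LHS = 9, RHS = 5).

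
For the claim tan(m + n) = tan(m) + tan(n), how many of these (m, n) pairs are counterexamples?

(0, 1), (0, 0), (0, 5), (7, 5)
Testing each pair:
(0, 1): LHS = tan(1) ≈ 1.557, RHS = tan(1) ≈ 1.557 → satisfies claim
(0, 0): LHS = 0, RHS = 0 → satisfies claim
(0, 5): LHS = tan(5) ≈ -3.381, RHS = tan(5) ≈ -3.381 → satisfies claim
(7, 5): LHS = tan(12) ≈ -0.6359, RHS = tan(5) + tan(7) ≈ -2.509 → counterexample

That makes 1 counterexample.

Answer: 1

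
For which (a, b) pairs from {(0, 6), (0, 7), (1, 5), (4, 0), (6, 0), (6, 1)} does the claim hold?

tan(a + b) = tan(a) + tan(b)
(0, 6), (0, 7), (4, 0), (6, 0)

Testing each pair:
(0, 6): LHS = tan(6) ≈ -0.291, RHS = tan(6) ≈ -0.291 → holds
(0, 7): LHS = tan(7) ≈ 0.8714, RHS = tan(7) ≈ 0.8714 → holds
(1, 5): LHS = tan(6) ≈ -0.291, RHS = tan(5) + tan(1) ≈ -1.823 → fails
(4, 0): LHS = tan(4) ≈ 1.158, RHS = tan(4) ≈ 1.158 → holds
(6, 0): LHS = tan(6) ≈ -0.291, RHS = tan(6) ≈ -0.291 → holds
(6, 1): LHS = tan(7) ≈ 0.8714, RHS = tan(6) + tan(1) ≈ 1.266 → fails

4 of 6 pairs satisfy the claim.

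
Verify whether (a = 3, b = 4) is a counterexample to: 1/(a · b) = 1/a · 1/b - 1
Yes

Substituting a = 3, b = 4:
LHS = 1/(3 · 4) = 1/12
RHS = 1/3 · 1/4 - 1 = -11/12

Since LHS ≠ RHS, this pair disproves the claim.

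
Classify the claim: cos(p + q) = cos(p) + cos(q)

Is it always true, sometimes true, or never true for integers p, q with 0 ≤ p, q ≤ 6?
The claim fails for every pair in the range. For instance at (p, q) = (5, 1): LHS = cos(6) ≈ 0.9602, RHS = cos(5) + cos(1) ≈ 0.824.

Answer: Never true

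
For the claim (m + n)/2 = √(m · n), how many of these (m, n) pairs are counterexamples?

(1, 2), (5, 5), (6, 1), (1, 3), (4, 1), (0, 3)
5

Testing each pair:
(1, 2): LHS = 3/2, RHS = √(2) ≈ 1.414 → counterexample
(5, 5): LHS = 5, RHS = 5 → satisfies claim
(6, 1): LHS = 7/2, RHS = √(6) ≈ 2.449 → counterexample
(1, 3): LHS = 2, RHS = √(3) ≈ 1.732 → counterexample
(4, 1): LHS = 5/2, RHS = 2 → counterexample
(0, 3): LHS = 3/2, RHS = 0 → counterexample

That makes 5 counterexamples.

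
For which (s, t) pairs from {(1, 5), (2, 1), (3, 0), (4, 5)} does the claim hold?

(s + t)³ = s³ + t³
Testing each pair:
(1, 5): LHS = 216, RHS = 126 → fails
(2, 1): LHS = 27, RHS = 9 → fails
(3, 0): LHS = 27, RHS = 27 → holds
(4, 5): LHS = 729, RHS = 189 → fails

1 of 4 pairs satisfies the claim.

Answer: (3, 0)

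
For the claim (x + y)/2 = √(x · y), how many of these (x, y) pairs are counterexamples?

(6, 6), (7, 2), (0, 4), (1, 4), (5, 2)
Testing each pair:
(6, 6): LHS = 6, RHS = 6 → satisfies claim
(7, 2): LHS = 9/2, RHS = √(14) ≈ 3.742 → counterexample
(0, 4): LHS = 2, RHS = 0 → counterexample
(1, 4): LHS = 5/2, RHS = 2 → counterexample
(5, 2): LHS = 7/2, RHS = √(10) ≈ 3.162 → counterexample

That makes 4 counterexamples.

Answer: 4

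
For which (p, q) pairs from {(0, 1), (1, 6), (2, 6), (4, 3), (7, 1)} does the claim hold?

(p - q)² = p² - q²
None

Testing each pair:
(0, 1): LHS = 1, RHS = -1 → fails
(1, 6): LHS = 25, RHS = -35 → fails
(2, 6): LHS = 16, RHS = -32 → fails
(4, 3): LHS = 1, RHS = 7 → fails
(7, 1): LHS = 36, RHS = 48 → fails

No pair satisfies the claim.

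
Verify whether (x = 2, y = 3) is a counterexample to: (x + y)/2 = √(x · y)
Yes

Substituting x = 2, y = 3:
LHS = (2 + 3)/2 = 5/2
RHS = √(2 · 3) = √(6) ≈ 2.449

Since LHS ≠ RHS, this pair disproves the claim.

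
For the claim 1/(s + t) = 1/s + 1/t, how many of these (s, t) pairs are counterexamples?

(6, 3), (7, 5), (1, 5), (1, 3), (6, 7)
5

Testing each pair:
(6, 3): LHS = 1/9, RHS = 1/2 → counterexample
(7, 5): LHS = 1/12, RHS = 12/35 → counterexample
(1, 5): LHS = 1/6, RHS = 6/5 → counterexample
(1, 3): LHS = 1/4, RHS = 4/3 → counterexample
(6, 7): LHS = 1/13, RHS = 13/42 → counterexample

That makes 5 counterexamples.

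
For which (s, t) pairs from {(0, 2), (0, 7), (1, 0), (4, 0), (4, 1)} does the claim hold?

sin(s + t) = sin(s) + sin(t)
(0, 2), (0, 7), (1, 0), (4, 0)

Testing each pair:
(0, 2): LHS = sin(2) ≈ 0.9093, RHS = sin(2) ≈ 0.9093 → holds
(0, 7): LHS = sin(7) ≈ 0.657, RHS = sin(7) ≈ 0.657 → holds
(1, 0): LHS = sin(1) ≈ 0.8415, RHS = sin(1) ≈ 0.8415 → holds
(4, 0): LHS = sin(4) ≈ -0.7568, RHS = sin(4) ≈ -0.7568 → holds
(4, 1): LHS = sin(5) ≈ -0.9589, RHS = sin(4) + sin(1) ≈ 0.08467 → fails

4 of 5 pairs satisfy the claim.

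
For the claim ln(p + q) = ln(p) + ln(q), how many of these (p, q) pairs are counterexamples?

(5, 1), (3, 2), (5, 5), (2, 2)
3

Testing each pair:
(5, 1): LHS = ln(6) ≈ 1.792, RHS = ln(5) ≈ 1.609 → counterexample
(3, 2): LHS = ln(5) ≈ 1.609, RHS = ln(2) + ln(3) ≈ 1.792 → counterexample
(5, 5): LHS = ln(10) ≈ 2.303, RHS = 2·ln(5) ≈ 3.219 → counterexample
(2, 2): LHS = ln(4) ≈ 1.386, RHS = 2·ln(2) ≈ 1.386 → satisfies claim

That makes 3 counterexamples.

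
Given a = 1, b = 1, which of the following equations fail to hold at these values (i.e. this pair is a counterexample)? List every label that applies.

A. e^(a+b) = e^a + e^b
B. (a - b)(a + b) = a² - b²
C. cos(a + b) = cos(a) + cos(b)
A, C

Evaluating each claim at the given values:
A. LHS = e^2 ≈ 7.389, RHS = 2·e ≈ 5.437 → fails here (LHS ≠ RHS)
B. LHS = 0, RHS = 0 → holds here (LHS = RHS)
C. LHS = cos(2) ≈ -0.4161, RHS = 2·cos(1) ≈ 1.081 → fails here (LHS ≠ RHS)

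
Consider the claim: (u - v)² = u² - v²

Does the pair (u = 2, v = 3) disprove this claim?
Substituting u = 2, v = 3:
LHS = (2 - 3)² = 1
RHS = 2² - 3² = -5

Since LHS ≠ RHS, this pair disproves the claim.

Answer: Yes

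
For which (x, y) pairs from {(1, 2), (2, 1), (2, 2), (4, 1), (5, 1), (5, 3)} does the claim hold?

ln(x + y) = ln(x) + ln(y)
Testing each pair:
(1, 2): LHS = ln(3) ≈ 1.099, RHS = ln(2) ≈ 0.6931 → fails
(2, 1): LHS = ln(3) ≈ 1.099, RHS = ln(2) ≈ 0.6931 → fails
(2, 2): LHS = ln(4) ≈ 1.386, RHS = 2·ln(2) ≈ 1.386 → holds
(4, 1): LHS = ln(5) ≈ 1.609, RHS = ln(4) ≈ 1.386 → fails
(5, 1): LHS = ln(6) ≈ 1.792, RHS = ln(5) ≈ 1.609 → fails
(5, 3): LHS = ln(8) ≈ 2.079, RHS = ln(3) + ln(5) ≈ 2.708 → fails

1 of 6 pairs satisfies the claim.

Answer: (2, 2)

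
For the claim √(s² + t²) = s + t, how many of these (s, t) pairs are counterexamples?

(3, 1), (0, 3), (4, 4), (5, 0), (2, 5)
3

Testing each pair:
(3, 1): LHS = √(10) ≈ 3.162, RHS = 4 → counterexample
(0, 3): LHS = 3, RHS = 3 → satisfies claim
(4, 4): LHS = 4·√(2) ≈ 5.657, RHS = 8 → counterexample
(5, 0): LHS = 5, RHS = 5 → satisfies claim
(2, 5): LHS = √(29) ≈ 5.385, RHS = 7 → counterexample

That makes 3 counterexamples.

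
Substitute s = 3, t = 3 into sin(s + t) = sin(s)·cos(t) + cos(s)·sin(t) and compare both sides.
LHS = sin(3 + 3) = sin(6) ≈ -0.2794
RHS = sin(3)·cos(3) + cos(3)·sin(3) = 2·sin(3)·cos(3) ≈ -0.2794

LHS = RHS: the two sides agree.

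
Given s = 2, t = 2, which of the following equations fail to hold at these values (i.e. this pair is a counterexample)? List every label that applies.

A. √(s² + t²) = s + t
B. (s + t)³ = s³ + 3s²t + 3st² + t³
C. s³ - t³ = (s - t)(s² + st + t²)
Evaluating each claim at the given values:
A. LHS = 2·√(2) ≈ 2.828, RHS = 4 → fails here (LHS ≠ RHS)
B. LHS = 64, RHS = 64 → holds here (LHS = RHS)
C. LHS = 0, RHS = 0 → holds here (LHS = RHS)

Answer: A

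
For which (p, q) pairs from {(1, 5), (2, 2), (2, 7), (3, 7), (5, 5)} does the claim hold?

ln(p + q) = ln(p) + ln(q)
(2, 2)

Testing each pair:
(1, 5): LHS = ln(6) ≈ 1.792, RHS = ln(5) ≈ 1.609 → fails
(2, 2): LHS = ln(4) ≈ 1.386, RHS = 2·ln(2) ≈ 1.386 → holds
(2, 7): LHS = ln(9) ≈ 2.197, RHS = ln(2) + ln(7) ≈ 2.639 → fails
(3, 7): LHS = ln(10) ≈ 2.303, RHS = ln(3) + ln(7) ≈ 3.045 → fails
(5, 5): LHS = ln(10) ≈ 2.303, RHS = 2·ln(5) ≈ 3.219 → fails

1 of 5 pairs satisfies the claim.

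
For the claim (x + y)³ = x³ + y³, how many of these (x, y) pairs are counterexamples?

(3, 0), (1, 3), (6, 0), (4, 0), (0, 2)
1

Testing each pair:
(3, 0): LHS = 27, RHS = 27 → satisfies claim
(1, 3): LHS = 64, RHS = 28 → counterexample
(6, 0): LHS = 216, RHS = 216 → satisfies claim
(4, 0): LHS = 64, RHS = 64 → satisfies claim
(0, 2): LHS = 8, RHS = 8 → satisfies claim

That makes 1 counterexample.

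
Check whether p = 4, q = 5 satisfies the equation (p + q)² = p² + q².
Fails

Substituting p = 4, q = 5:

LHS = (4 + 5)² = 81
RHS = 4² + 5² = 41

LHS ≠ RHS, so the equation does not hold at this point.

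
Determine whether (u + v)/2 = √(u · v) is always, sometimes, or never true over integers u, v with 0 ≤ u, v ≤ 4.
It holds at (u, v) = (2, 2) (both sides equal 2), but fails at (u, v) = (4, 2) (LHS = 3, RHS = 2·√(2) ≈ 2.828).

Answer: Sometimes true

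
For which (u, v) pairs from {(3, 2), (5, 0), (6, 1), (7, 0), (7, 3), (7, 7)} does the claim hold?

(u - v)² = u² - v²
Testing each pair:
(3, 2): LHS = 1, RHS = 5 → fails
(5, 0): LHS = 25, RHS = 25 → holds
(6, 1): LHS = 25, RHS = 35 → fails
(7, 0): LHS = 49, RHS = 49 → holds
(7, 3): LHS = 16, RHS = 40 → fails
(7, 7): LHS = 0, RHS = 0 → holds

3 of 6 pairs satisfy the claim.

Answer: (5, 0), (7, 0), (7, 7)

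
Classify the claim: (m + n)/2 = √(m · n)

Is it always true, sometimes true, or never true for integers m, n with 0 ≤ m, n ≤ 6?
Sometimes true

It holds at (m, n) = (3, 3) (both sides equal 3), but fails at (m, n) = (1, 4) (LHS = 5/2, RHS = 2).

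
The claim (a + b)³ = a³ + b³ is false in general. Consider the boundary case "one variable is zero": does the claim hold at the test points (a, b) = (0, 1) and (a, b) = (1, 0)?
Yes, holds at both test points

At (0, 1): LHS = 1, RHS = 1 → equal
At (1, 0): LHS = 1, RHS = 1 → equal

So the claim does hold at both of these boundary points, even though it is not an identity.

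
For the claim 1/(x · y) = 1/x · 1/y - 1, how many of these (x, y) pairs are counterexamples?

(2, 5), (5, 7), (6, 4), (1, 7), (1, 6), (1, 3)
Testing each pair:
(2, 5): LHS = 1/10, RHS = -9/10 → counterexample
(5, 7): LHS = 1/35, RHS = -34/35 → counterexample
(6, 4): LHS = 1/24, RHS = -23/24 → counterexample
(1, 7): LHS = 1/7, RHS = -6/7 → counterexample
(1, 6): LHS = 1/6, RHS = -5/6 → counterexample
(1, 3): LHS = 1/3, RHS = -2/3 → counterexample

That makes 6 counterexamples.

Answer: 6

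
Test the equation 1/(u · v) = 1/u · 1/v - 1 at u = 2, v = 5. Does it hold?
Fails

Substituting u = 2, v = 5:

LHS = 1/(2 · 5) = 1/10
RHS = 1/2 · 1/5 - 1 = -9/10

LHS ≠ RHS, so the equation does not hold at this point.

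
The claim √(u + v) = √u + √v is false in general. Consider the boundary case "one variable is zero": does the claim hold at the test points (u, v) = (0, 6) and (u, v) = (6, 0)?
At (0, 6): LHS = √(6) ≈ 2.449, RHS = √(6) ≈ 2.449 → equal
At (6, 0): LHS = √(6) ≈ 2.449, RHS = √(6) ≈ 2.449 → equal

So the claim does hold at both of these boundary points, even though it is not an identity.

Answer: Yes, holds at both test points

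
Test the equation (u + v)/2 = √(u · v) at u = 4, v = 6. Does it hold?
Substituting u = 4, v = 6:

LHS = (4 + 6)/2 = 5
RHS = √(4 · 6) = 2·√(6) ≈ 4.899

LHS ≠ RHS, so the equation does not hold at this point.

Answer: Fails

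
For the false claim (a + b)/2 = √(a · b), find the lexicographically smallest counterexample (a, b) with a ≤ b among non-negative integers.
(a, b) = (0, 1)

At (0, 0): both sides equal 0, so it holds there.

Substituting (0, 1) into the claim:
LHS = (0 + 1)/2 = 1/2
RHS = √(0 · 1) = 0

Since LHS ≠ RHS, this pair disproves the claim, and no lexicographically smaller pair (a ≤ b, non-negative integers) does.

For instance (3, 7) is also a counterexample (LHS = 5, RHS = √(21) ≈ 4.583), but it's lexicographically larger.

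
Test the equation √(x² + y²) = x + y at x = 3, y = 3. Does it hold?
Fails

Substituting x = 3, y = 3:

LHS = √(3² + 3²) = 3·√(2) ≈ 4.243
RHS = 3 + 3 = 6

LHS ≠ RHS, so the equation does not hold at this point.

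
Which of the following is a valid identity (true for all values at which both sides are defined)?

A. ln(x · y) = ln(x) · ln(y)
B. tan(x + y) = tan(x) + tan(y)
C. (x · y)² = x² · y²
A: fails at (6, 7) — LHS = ln(42) ≈ 3.738, RHS = ln(6)·ln(7) ≈ 3.487.
B: fails at (3, 3) — LHS = tan(6) ≈ -0.291, RHS = 2·tan(3) ≈ -0.2851.
C: holds — e.g. at (0, 1), both sides equal 0.

Answer: C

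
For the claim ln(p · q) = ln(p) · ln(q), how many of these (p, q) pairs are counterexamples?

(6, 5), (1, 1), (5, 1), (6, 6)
Testing each pair:
(6, 5): LHS = ln(30) ≈ 3.401, RHS = ln(5)·ln(6) ≈ 2.884 → counterexample
(1, 1): LHS = 0, RHS = 0 → satisfies claim
(5, 1): LHS = ln(5) ≈ 1.609, RHS = 0 → counterexample
(6, 6): LHS = ln(36) ≈ 3.584, RHS = ln(6)² ≈ 3.21 → counterexample

That makes 3 counterexamples.

Answer: 3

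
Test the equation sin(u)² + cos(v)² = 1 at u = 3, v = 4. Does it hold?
Substituting u = 3, v = 4:

LHS = sin(3)² + cos(4)² ≈ 0.4472
RHS = 1

LHS ≠ RHS, so the equation does not hold at this point.

Answer: Fails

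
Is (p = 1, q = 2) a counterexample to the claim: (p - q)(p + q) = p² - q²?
Substituting p = 1, q = 2:
LHS = (1 - 2)(1 + 2) = -3
RHS = 1² - 2² = -3

The sides agree, so this pair does not disprove the claim.

Answer: No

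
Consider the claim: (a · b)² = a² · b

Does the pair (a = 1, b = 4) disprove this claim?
Yes

Substituting a = 1, b = 4:
LHS = (1 · 4)² = 16
RHS = 1² · 4 = 4

Since LHS ≠ RHS, this pair disproves the claim.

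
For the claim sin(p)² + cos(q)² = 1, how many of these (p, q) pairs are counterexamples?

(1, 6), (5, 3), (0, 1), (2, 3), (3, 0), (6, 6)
5

Testing each pair:
(1, 6): LHS = sin(1)² + cos(6)² ≈ 1.63, RHS = 1 → counterexample
(5, 3): LHS = sin(5)² + cos(3)² ≈ 1.9, RHS = 1 → counterexample
(0, 1): LHS = cos(1)² ≈ 0.2919, RHS = 1 → counterexample
(2, 3): LHS = sin(2)² + cos(3)² ≈ 1.807, RHS = 1 → counterexample
(3, 0): LHS = sin(3)² + 1 ≈ 1.02, RHS = 1 → counterexample
(6, 6): LHS = sin(6)² + cos(6)² = 1, RHS = 1 → satisfies claim

That makes 5 counterexamples.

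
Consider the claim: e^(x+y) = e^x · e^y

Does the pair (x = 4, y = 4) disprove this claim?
No

Substituting x = 4, y = 4:
LHS = e^(4+4) = e^8 ≈ 2981
RHS = e^4 · e^4 = e^8 ≈ 2981

The sides agree, so this pair does not disprove the claim.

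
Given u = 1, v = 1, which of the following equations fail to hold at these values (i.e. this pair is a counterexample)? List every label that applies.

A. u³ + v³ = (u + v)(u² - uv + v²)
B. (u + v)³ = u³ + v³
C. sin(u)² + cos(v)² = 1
B

Evaluating each claim at the given values:
A. LHS = 2, RHS = 2 → holds here (LHS = RHS)
B. LHS = 8, RHS = 2 → fails here (LHS ≠ RHS)
C. LHS = cos(1)² + sin(1)² = 1, RHS = 1 → holds here (LHS = RHS)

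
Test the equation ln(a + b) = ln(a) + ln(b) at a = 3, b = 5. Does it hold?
Fails

Substituting a = 3, b = 5:

LHS = ln(3 + 5) = ln(8) ≈ 2.079
RHS = ln(3) + ln(5) ≈ 2.708

LHS ≠ RHS, so the equation does not hold at this point.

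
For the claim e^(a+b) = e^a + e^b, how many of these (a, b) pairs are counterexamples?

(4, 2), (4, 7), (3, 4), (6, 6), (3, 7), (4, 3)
Testing each pair:
(4, 2): LHS = e^6 ≈ 403.4, RHS = e^2 + e^4 ≈ 61.99 → counterexample
(4, 7): LHS = e^11 ≈ 59874.1, RHS = e^4 + e^7 ≈ 1151 → counterexample
(3, 4): LHS = e^7 ≈ 1097, RHS = e^3 + e^4 ≈ 74.68 → counterexample
(6, 6): LHS = e^12 ≈ 162754.8, RHS = 2·e^6 ≈ 806.9 → counterexample
(3, 7): LHS = e^10 ≈ 22026.5, RHS = e^3 + e^7 ≈ 1117 → counterexample
(4, 3): LHS = e^7 ≈ 1097, RHS = e^3 + e^4 ≈ 74.68 → counterexample

That makes 6 counterexamples.

Answer: 6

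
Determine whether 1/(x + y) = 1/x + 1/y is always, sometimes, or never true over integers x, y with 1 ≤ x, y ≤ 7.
The claim fails for every pair in the range. For instance at (x, y) = (7, 6): LHS = 1/13, RHS = 13/42.

Answer: Never true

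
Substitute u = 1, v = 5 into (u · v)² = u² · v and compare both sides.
LHS = (1 · 5)² = 25
RHS = 1² · 5 = 5

LHS ≠ RHS, so the equation does not hold here.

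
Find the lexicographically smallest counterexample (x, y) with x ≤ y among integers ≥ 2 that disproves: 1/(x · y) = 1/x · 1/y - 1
(x, y) = (2, 2)

Substituting (2, 2) into the claim:
LHS = 1/(2 · 2) = 1/4
RHS = 1/2 · 1/2 - 1 = -3/4

Since LHS ≠ RHS, this pair disproves the claim, and no lexicographically smaller pair (x ≤ y, integers ≥ 2) does.

For instance (3, 8) is also a counterexample (LHS = 1/24, RHS = -23/24), but it's lexicographically larger.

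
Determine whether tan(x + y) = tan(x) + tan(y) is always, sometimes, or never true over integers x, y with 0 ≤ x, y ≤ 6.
Sometimes true

It holds at (x, y) = (6, 0) (both sides equal tan(6) ≈ -0.291), but fails at (x, y) = (3, 3) (LHS = tan(6) ≈ -0.291, RHS = 2·tan(3) ≈ -0.2851).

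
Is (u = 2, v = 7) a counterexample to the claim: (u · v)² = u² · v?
Substituting u = 2, v = 7:
LHS = (2 · 7)² = 196
RHS = 2² · 7 = 28

Since LHS ≠ RHS, this pair disproves the claim.

Answer: Yes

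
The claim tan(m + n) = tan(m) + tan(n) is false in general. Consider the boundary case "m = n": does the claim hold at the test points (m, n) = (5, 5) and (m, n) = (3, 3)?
At (5, 5): LHS = tan(10) ≈ 0.6484 ≠ RHS = 2·tan(5) ≈ -6.761
At (3, 3): LHS = tan(6) ≈ -0.291 ≠ RHS = 2·tan(3) ≈ -0.2851

Answer: No, fails at both test points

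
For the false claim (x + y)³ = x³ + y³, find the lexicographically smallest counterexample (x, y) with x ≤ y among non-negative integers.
At (0, 0): both sides equal 0, so it holds there.
At (0, 6): both sides equal 216, so it holds there.

Substituting (1, 1) into the claim:
LHS = (1 + 1)³ = 8
RHS = 1³ + 1³ = 2

Since LHS ≠ RHS, this pair disproves the claim, and no lexicographically smaller pair (x ≤ y, non-negative integers) does.

For instance (7, 7) is also a counterexample (LHS = 2744, RHS = 686), but it's lexicographically larger.

Answer: (x, y) = (1, 1)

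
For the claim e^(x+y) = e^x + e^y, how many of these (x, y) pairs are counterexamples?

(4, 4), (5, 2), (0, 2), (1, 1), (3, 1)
5

Testing each pair:
(4, 4): LHS = e^8 ≈ 2981, RHS = 2·e^4 ≈ 109.2 → counterexample
(5, 2): LHS = e^7 ≈ 1097, RHS = e^2 + e^5 ≈ 155.8 → counterexample
(0, 2): LHS = e^2 ≈ 7.389, RHS = 1 + e^2 ≈ 8.389 → counterexample
(1, 1): LHS = e^2 ≈ 7.389, RHS = 2·e ≈ 5.437 → counterexample
(3, 1): LHS = e^4 ≈ 54.6, RHS = e + e^3 ≈ 22.8 → counterexample

That makes 5 counterexamples.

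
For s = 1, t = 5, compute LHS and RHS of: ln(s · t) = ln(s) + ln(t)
LHS = ln(1 · 5) = ln(5) ≈ 1.609
RHS = ln(1) + ln(5) = ln(5) ≈ 1.609

LHS = RHS: the two sides agree.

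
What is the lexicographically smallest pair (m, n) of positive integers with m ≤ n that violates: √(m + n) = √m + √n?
Substituting (1, 1) into the claim:
LHS = √(1 + 1) = √(2) ≈ 1.414
RHS = √1 + √1 = 2

Since LHS ≠ RHS, this pair disproves the claim, and no lexicographically smaller pair (m ≤ n, positive integers) does.

For instance (1, 4) is also a counterexample (LHS = √(5) ≈ 2.236, RHS = 3), but it's lexicographically larger.

Answer: (m, n) = (1, 1)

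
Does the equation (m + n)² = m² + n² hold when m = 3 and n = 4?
Substituting m = 3, n = 4:

LHS = (3 + 4)² = 49
RHS = 3² + 4² = 25

LHS ≠ RHS, so the equation does not hold at this point.

Answer: Fails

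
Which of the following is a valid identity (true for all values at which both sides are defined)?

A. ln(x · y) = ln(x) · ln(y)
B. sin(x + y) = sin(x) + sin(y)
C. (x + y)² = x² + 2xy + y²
C

A: fails at (4, 5) — LHS = ln(20) ≈ 2.996, RHS = ln(4)·ln(5) ≈ 2.231.
B: fails at (4, 5) — LHS = sin(9) ≈ 0.4121, RHS = sin(5) + sin(4) ≈ -1.716.
C: holds — e.g. at (5, 8), both sides equal 169.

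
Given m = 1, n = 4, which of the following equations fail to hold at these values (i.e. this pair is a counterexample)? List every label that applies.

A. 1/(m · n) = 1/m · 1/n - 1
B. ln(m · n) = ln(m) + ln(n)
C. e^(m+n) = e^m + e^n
A, C

Evaluating each claim at the given values:
A. LHS = 1/4, RHS = -3/4 → fails here (LHS ≠ RHS)
B. LHS = ln(4) ≈ 1.386, RHS = ln(4) ≈ 1.386 → holds here (LHS = RHS)
C. LHS = e^5 ≈ 148.4, RHS = e + e^4 ≈ 57.32 → fails here (LHS ≠ RHS)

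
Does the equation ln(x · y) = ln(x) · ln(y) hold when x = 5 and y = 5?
Substituting x = 5, y = 5:

LHS = ln(5 · 5) = ln(25) ≈ 3.219
RHS = ln(5) · ln(5) = ln(5)² ≈ 2.59

LHS ≠ RHS, so the equation does not hold at this point.

Answer: Fails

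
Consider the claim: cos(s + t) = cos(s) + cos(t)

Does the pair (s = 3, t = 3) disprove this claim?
Substituting s = 3, t = 3:
LHS = cos(3 + 3) = cos(6) ≈ 0.9602
RHS = cos(3) + cos(3) = 2·cos(3) ≈ -1.98

Since LHS ≠ RHS, this pair disproves the claim.

Answer: Yes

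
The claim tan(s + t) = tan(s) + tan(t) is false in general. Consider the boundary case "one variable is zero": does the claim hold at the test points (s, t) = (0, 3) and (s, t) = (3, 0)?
At (0, 3): LHS = tan(3) ≈ -0.1425, RHS = tan(3) ≈ -0.1425 → equal
At (3, 0): LHS = tan(3) ≈ -0.1425, RHS = tan(3) ≈ -0.1425 → equal

So the claim does hold at both of these boundary points, even though it is not an identity.

Answer: Yes, holds at both test points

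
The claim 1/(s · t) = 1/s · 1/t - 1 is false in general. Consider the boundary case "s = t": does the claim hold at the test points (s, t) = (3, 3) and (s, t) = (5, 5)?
At (3, 3): LHS = 1/9 ≠ RHS = -8/9
At (5, 5): LHS = 1/25 ≠ RHS = -24/25

Answer: No, fails at both test points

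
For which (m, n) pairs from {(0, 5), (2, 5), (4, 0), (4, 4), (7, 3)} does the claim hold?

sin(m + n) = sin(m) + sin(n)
(0, 5), (4, 0)

Testing each pair:
(0, 5): LHS = sin(5) ≈ -0.9589, RHS = sin(5) ≈ -0.9589 → holds
(2, 5): LHS = sin(7) ≈ 0.657, RHS = sin(5) + sin(2) ≈ -0.04963 → fails
(4, 0): LHS = sin(4) ≈ -0.7568, RHS = sin(4) ≈ -0.7568 → holds
(4, 4): LHS = sin(8) ≈ 0.9894, RHS = 2·sin(4) ≈ -1.514 → fails
(7, 3): LHS = sin(10) ≈ -0.544, RHS = sin(3) + sin(7) ≈ 0.7981 → fails

2 of 5 pairs satisfy the claim.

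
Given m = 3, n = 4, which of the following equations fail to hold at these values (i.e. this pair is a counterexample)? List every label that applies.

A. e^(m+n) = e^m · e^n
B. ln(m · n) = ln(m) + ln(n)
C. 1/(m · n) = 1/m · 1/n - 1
C

Evaluating each claim at the given values:
A. LHS = e^7 ≈ 1097, RHS = e^7 ≈ 1097 → holds here (LHS = RHS)
B. LHS = ln(12) ≈ 2.485, RHS = ln(3) + ln(4) ≈ 2.485 → holds here (LHS = RHS)
C. LHS = 1/12, RHS = -11/12 → fails here (LHS ≠ RHS)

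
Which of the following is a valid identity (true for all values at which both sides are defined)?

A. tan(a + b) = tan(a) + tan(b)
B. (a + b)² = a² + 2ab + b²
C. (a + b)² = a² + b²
A: fails at (4, 5) — LHS = tan(9) ≈ -0.4523, RHS = tan(5) + tan(4) ≈ -2.223.
B: holds — e.g. at (1, 3), both sides equal 16.
C: fails at (5, 8) — LHS = 169, RHS = 89.

Answer: B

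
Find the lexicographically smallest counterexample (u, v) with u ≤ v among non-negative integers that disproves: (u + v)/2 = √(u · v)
(u, v) = (0, 1)

Substituting (0, 1) into the claim:
LHS = (0 + 1)/2 = 1/2
RHS = √(0 · 1) = 0

Since LHS ≠ RHS, this pair disproves the claim, and no lexicographically smaller pair (u ≤ v, non-negative integers) does.

For instance (4, 5) is also a counterexample (LHS = 9/2, RHS = 2·√(5) ≈ 4.472), but it's lexicographically larger.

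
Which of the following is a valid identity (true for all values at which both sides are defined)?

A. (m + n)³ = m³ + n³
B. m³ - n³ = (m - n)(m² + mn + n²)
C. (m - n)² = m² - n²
B

A: fails at (1, 1) — LHS = 8, RHS = 2.
B: holds — e.g. at (3, 3), both sides equal 0.
C: fails at (1, 4) — LHS = 9, RHS = -15.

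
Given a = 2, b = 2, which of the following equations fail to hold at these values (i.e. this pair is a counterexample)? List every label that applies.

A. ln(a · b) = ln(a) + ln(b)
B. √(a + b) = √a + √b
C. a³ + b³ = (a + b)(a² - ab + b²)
B

Evaluating each claim at the given values:
A. LHS = ln(4) ≈ 1.386, RHS = 2·ln(2) ≈ 1.386 → holds here (LHS = RHS)
B. LHS = 2, RHS = 2·√(2) ≈ 2.828 → fails here (LHS ≠ RHS)
C. LHS = 16, RHS = 16 → holds here (LHS = RHS)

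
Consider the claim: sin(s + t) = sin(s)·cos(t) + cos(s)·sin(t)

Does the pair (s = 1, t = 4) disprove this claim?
Substituting s = 1, t = 4:
LHS = sin(1 + 4) = sin(5) ≈ -0.9589
RHS = sin(1)·cos(4) + cos(1)·sin(4) = sin(1)·cos(4) + sin(4)·cos(1) ≈ -0.9589

The sides agree, so this pair does not disprove the claim.

Answer: No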